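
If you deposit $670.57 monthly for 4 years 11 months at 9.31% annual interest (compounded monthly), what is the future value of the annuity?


Future value of an ordinary annuity: FV = PMT × ((1 + r)^n − 1) / r
Monthly rate r = 0.0931/12 ≈ 0.00775833, n = 59
FV = $670.57 × ((1 + 0.0931/12)^59 − 1) / (0.0931/12)
FV = $670.57 × 74.463303
FV = $49,932.86

FV = PMT × ((1+r)^n - 1)/r = $49,932.86


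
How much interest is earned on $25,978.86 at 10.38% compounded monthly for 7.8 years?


Compound interest earned = final amount − principal.
A = P(1 + r/n)^(nt) = $25,978.86 × (1 + 0.1038/12)^(12 × 7.8) = $58,174.17
Interest = A − P = $58,174.17 − $25,978.86 = $32,195.31

Interest = A - P = $32,195.31


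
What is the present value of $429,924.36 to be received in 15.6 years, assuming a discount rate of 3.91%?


Present value formula: PV = FV / (1 + r)^t
PV = $429,924.36 / (1 + 0.0391)^15.6
PV = $429,924.36 / 1.81909165
PV = $236,340.13

PV = FV / (1 + r)^t = $236,340.13


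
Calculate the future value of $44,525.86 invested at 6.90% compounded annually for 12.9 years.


Compound interest formula: A = P(1 + r/n)^(nt)
A = $44,525.86 × (1 + 0.069/1)^(1 × 12.9)
Growth factor: (1 + 0.069/1)^12.9 = 2.3648979
A = $44,525.86 × 2.3648979
A = $105,299.11

A = P(1 + r/n)^(nt) = $105,299.11


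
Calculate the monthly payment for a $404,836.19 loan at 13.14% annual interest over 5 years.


Loan payment formula: PMT = PV × r / (1 − (1 + r)^(−n))
Monthly rate r = 0.1314/12 = 0.01095, n = 60 months
Denominator: 1 − (1 + 0.1314/12)^(−60) = 0.479741
PMT = $404,836.19 × (0.1314/12) / 0.479741
PMT = $9,240.31 per month

PMT = PV × r / (1-(1+r)^(-n)) = $9,240.31/month


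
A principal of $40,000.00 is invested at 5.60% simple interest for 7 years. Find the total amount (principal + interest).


Total amount formula: A = P(1 + rt) = P + P·r·t
Interest: I = P × r × t = $40,000.00 × 0.056 × 7 = $15,680.00
A = P + I = $40,000.00 + $15,680.00 = $55,680.00

A = P + I = P(1 + rt) = $55,680.00


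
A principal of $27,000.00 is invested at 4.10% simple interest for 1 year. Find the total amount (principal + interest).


Total amount formula: A = P(1 + rt) = P + P·r·t
Interest: I = P × r × t = $27,000.00 × 0.041 × 1 = $1,107.00
A = P + I = $27,000.00 + $1,107.00 = $28,107.00

A = P + I = P(1 + rt) = $28,107.00


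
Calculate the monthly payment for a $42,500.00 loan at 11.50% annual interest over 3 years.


Loan payment formula: PMT = PV × r / (1 − (1 + r)^(−n))
Monthly rate r = 0.115/12 ≈ 0.00958333, n = 36 months
Denominator: 1 − (1 + 0.115/12)^(−36) = 0.290615
PMT = $42,500.00 × (0.115/12) / 0.290615
PMT = $1,401.48 per month

PMT = PV × r / (1-(1+r)^(-n)) = $1,401.48/month


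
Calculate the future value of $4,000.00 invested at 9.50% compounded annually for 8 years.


Compound interest formula: A = P(1 + r/n)^(nt)
A = $4,000.00 × (1 + 0.095/1)^(1 × 8)
Growth factor: (1 + 0.095/1)^8 = 2.066869
A = $4,000.00 × 2.066869
A = $8,267.48

A = P(1 + r/n)^(nt) = $8,267.48


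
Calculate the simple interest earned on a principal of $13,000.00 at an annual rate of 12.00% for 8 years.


Simple interest formula: I = P × r × t
I = $13,000.00 × 0.12 × 8
I = $12,480.00

I = P × r × t = $12,480.00


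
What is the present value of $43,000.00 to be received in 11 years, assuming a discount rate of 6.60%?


Present value formula: PV = FV / (1 + r)^t
PV = $43,000.00 / (1 + 0.066)^11
PV = $43,000.00 / 2.019897
PV = $21,288.21

PV = FV / (1 + r)^t = $21,288.21


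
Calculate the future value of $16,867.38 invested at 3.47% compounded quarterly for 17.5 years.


Compound interest formula: A = P(1 + r/n)^(nt)
A = $16,867.38 × (1 + 0.0347/4)^(4 × 17.5)
Growth factor: (1 + 0.0347/4)^70 = 1.830577
A = $16,867.38 × 1.830577
A = $30,877.04

A = P(1 + r/n)^(nt) = $30,877.04


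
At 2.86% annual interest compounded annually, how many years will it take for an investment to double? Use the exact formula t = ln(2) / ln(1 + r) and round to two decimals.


Doubling condition: (1 + r)^t = 2
Take ln of both sides: t × ln(1 + r) = ln(2)
t = ln(2) / ln(1 + r)
t = 0.693147 / 0.028199
t = 24.58

t = ln(2) / ln(1 + r) = 24.58 years


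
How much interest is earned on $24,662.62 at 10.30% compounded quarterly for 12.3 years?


Compound interest earned = final amount − principal.
A = P(1 + r/n)^(nt) = $24,662.62 × (1 + 0.103/4)^(4 × 12.3) = $86,155.35
Interest = A − P = $86,155.35 − $24,662.62 = $61,492.73

Interest = A - P = $61,492.73


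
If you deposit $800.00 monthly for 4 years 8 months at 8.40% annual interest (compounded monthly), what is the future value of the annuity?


Future value of an ordinary annuity: FV = PMT × ((1 + r)^n − 1) / r
Monthly rate r = 0.084/12 = 0.007, n = 56
FV = $800.00 × ((1 + 0.084/12)^56 − 1) / (0.084/12)
FV = $800.00 × 68.274006
FV = $54,619.20

FV = PMT × ((1+r)^n - 1)/r = $54,619.20


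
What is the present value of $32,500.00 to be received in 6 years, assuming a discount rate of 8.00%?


Present value formula: PV = FV / (1 + r)^t
PV = $32,500.00 / (1 + 0.08)^6
PV = $32,500.00 / 1.5868743
PV = $20,480.51

PV = FV / (1 + r)^t = $20,480.51


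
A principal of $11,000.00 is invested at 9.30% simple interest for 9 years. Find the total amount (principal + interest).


Total amount formula: A = P(1 + rt) = P + P·r·t
Interest: I = P × r × t = $11,000.00 × 0.093 × 9 = $9,207.00
A = P + I = $11,000.00 + $9,207.00 = $20,207.00

A = P + I = P(1 + rt) = $20,207.00


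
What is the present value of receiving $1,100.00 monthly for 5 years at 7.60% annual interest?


Present value of an ordinary annuity: PV = PMT × (1 − (1 + r)^(−n)) / r
Monthly rate r = 0.076/12 ≈ 0.00633333, n = 60
PV = $1,100.00 × (1 − (1 + 0.076/12)^(−60)) / (0.076/12)
PV = $1,100.00 × 49.787154
PV = $54,765.87

PV = PMT × (1-(1+r)^(-n))/r = $54,765.87


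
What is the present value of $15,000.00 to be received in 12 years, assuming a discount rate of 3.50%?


Present value formula: PV = FV / (1 + r)^t
PV = $15,000.00 / (1 + 0.035)^12
PV = $15,000.00 / 1.511069
PV = $9,926.75

PV = FV / (1 + r)^t = $9,926.75


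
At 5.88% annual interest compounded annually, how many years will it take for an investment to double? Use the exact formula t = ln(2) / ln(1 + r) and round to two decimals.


Doubling condition: (1 + r)^t = 2
Take ln of both sides: t × ln(1 + r) = ln(2)
t = ln(2) / ln(1 + r)
t = 0.693147 / 0.057136
t = 12.13

t = ln(2) / ln(1 + r) = 12.13 years


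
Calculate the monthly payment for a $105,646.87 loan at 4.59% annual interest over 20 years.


Loan payment formula: PMT = PV × r / (1 − (1 + r)^(−n))
Monthly rate r = 0.0459/12 = 0.003825, n = 240 months
Denominator: 1 − (1 + 0.0459/12)^(−240) = 0.599983
PMT = $105,646.87 × (0.0459/12) / 0.599983
PMT = $673.52 per month

PMT = PV × r / (1-(1+r)^(-n)) = $673.52/month


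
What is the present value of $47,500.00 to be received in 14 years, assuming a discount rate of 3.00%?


Present value formula: PV = FV / (1 + r)^t
PV = $47,500.00 / (1 + 0.03)^14
PV = $47,500.00 / 1.5125897
PV = $31,403.10

PV = FV / (1 + r)^t = $31,403.10


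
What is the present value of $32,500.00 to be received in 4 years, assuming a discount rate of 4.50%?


Present value formula: PV = FV / (1 + r)^t
PV = $32,500.00 / (1 + 0.045)^4
PV = $32,500.00 / 1.1925186
PV = $27,253.24

PV = FV / (1 + r)^t = $27,253.24


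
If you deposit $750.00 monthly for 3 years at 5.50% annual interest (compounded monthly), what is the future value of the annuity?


Future value of an ordinary annuity: FV = PMT × ((1 + r)^n − 1) / r
Monthly rate r = 0.055/12 ≈ 0.00458333, n = 36
FV = $750.00 × ((1 + 0.055/12)^36 − 1) / (0.055/12)
FV = $750.00 × 39.043331
FV = $29,282.50

FV = PMT × ((1+r)^n - 1)/r = $29,282.50


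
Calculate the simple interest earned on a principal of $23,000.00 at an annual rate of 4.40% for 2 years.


Simple interest formula: I = P × r × t
I = $23,000.00 × 0.044 × 2
I = $2,024.00

I = P × r × t = $2,024.00


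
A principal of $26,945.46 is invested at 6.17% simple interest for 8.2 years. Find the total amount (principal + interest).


Total amount formula: A = P(1 + rt) = P + P·r·t
Interest: I = P × r × t = $26,945.46 × 0.0617 × 8.2 = $13,632.79
A = P + I = $26,945.46 + $13,632.79 = $40,578.25

A = P + I = P(1 + rt) = $40,578.25


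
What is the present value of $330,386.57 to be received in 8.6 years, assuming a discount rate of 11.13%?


Present value formula: PV = FV / (1 + r)^t
PV = $330,386.57 / (1 + 0.1113)^8.6
PV = $330,386.57 / 2.4782739
PV = $133,313.18

PV = FV / (1 + r)^t = $133,313.18


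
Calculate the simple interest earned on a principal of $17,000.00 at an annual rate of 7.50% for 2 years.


Simple interest formula: I = P × r × t
I = $17,000.00 × 0.075 × 2
I = $2,550.00

I = P × r × t = $2,550.00


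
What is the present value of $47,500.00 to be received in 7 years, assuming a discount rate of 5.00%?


Present value formula: PV = FV / (1 + r)^t
PV = $47,500.00 / (1 + 0.05)^7
PV = $47,500.00 / 1.4071004
PV = $33,757.36

PV = FV / (1 + r)^t = $33,757.36


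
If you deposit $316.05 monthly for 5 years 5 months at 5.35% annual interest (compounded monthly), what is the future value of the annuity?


Future value of an ordinary annuity: FV = PMT × ((1 + r)^n − 1) / r
Monthly rate r = 0.0535/12 ≈ 0.00445833, n = 65
FV = $316.05 × ((1 + 0.0535/12)^65 − 1) / (0.0535/12)
FV = $316.05 × 75.204961
FV = $23,768.53

FV = PMT × ((1+r)^n - 1)/r = $23,768.53


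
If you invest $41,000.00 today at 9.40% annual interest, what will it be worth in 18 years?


Future value formula: FV = PV × (1 + r)^t
FV = $41,000.00 × (1 + 0.094)^18
FV = $41,000.00 × 5.0386222
FV = $206,583.51

FV = PV × (1 + r)^t = $206,583.51


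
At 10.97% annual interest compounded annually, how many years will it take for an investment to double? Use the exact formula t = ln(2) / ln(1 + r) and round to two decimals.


Doubling condition: (1 + r)^t = 2
Take ln of both sides: t × ln(1 + r) = ln(2)
t = ln(2) / ln(1 + r)
t = 0.693147 / 0.104090
t = 6.66

t = ln(2) / ln(1 + r) = 6.66 years


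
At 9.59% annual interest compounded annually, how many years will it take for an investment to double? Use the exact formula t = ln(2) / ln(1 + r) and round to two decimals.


Doubling condition: (1 + r)^t = 2
Take ln of both sides: t × ln(1 + r) = ln(2)
t = ln(2) / ln(1 + r)
t = 0.693147 / 0.091576
t = 7.57

t = ln(2) / ln(1 + r) = 7.57 years


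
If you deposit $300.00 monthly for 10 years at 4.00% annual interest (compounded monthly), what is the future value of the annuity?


Future value of an ordinary annuity: FV = PMT × ((1 + r)^n − 1) / r
Monthly rate r = 0.04/12 ≈ 0.00333333, n = 120
FV = $300.00 × ((1 + 0.04/12)^120 − 1) / (0.04/12)
FV = $300.00 × 147.249805
FV = $44,174.94

FV = PMT × ((1+r)^n - 1)/r = $44,174.94


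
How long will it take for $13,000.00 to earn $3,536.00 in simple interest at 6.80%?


Rearrange the simple interest formula for t:
I = P × r × t  ⇒  t = I / (P × r)
t = $3,536.00 / ($13,000.00 × 0.068)
t = 4

t = I/(P×r) = 4 years


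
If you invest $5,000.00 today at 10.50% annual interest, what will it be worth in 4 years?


Future value formula: FV = PV × (1 + r)^t
FV = $5,000.00 × (1 + 0.105)^4
FV = $5,000.00 × 1.490902
FV = $7,454.51

FV = PV × (1 + r)^t = $7,454.51


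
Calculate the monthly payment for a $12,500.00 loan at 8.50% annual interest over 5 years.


Loan payment formula: PMT = PV × r / (1 − (1 + r)^(−n))
Monthly rate r = 0.085/12 ≈ 0.00708333, n = 60 months
Denominator: 1 − (1 + 0.085/12)^(−60) = 0.345250
PMT = $12,500.00 × (0.085/12) / 0.345250
PMT = $256.46 per month

PMT = PV × r / (1-(1+r)^(-n)) = $256.46/month


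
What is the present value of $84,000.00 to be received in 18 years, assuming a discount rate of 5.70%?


Present value formula: PV = FV / (1 + r)^t
PV = $84,000.00 / (1 + 0.057)^18
PV = $84,000.00 / 2.712375
PV = $30,969.17

PV = FV / (1 + r)^t = $30,969.17


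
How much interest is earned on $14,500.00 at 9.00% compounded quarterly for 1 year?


Compound interest earned = final amount − principal.
A = P(1 + r/n)^(nt) = $14,500.00 × (1 + 0.09/4)^(4 × 1) = $15,849.71
Interest = A − P = $15,849.71 − $14,500.00 = $1,349.71

Interest = A - P = $1,349.71


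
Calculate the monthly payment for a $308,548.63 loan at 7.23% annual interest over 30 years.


Loan payment formula: PMT = PV × r / (1 − (1 + r)^(−n))
Monthly rate r = 0.0723/12 = 0.006025, n = 360 months
Denominator: 1 − (1 + 0.0723/12)^(−360) = 0.884962
PMT = $308,548.63 × (0.0723/12) / 0.884962
PMT = $2,100.66 per month

PMT = PV × r / (1-(1+r)^(-n)) = $2,100.66/month


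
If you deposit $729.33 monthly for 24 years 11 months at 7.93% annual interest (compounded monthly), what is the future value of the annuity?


Future value of an ordinary annuity: FV = PMT × ((1 + r)^n − 1) / r
Monthly rate r = 0.0793/12 ≈ 0.00660833, n = 299
FV = $729.33 × ((1 + 0.0793/12)^299 − 1) / (0.0793/12)
FV = $729.33 × 933.112019
FV = $680,546.59

FV = PMT × ((1+r)^n - 1)/r = $680,546.59


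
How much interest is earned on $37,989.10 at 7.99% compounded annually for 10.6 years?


Compound interest earned = final amount − principal.
A = P(1 + r/n)^(nt) = $37,989.10 × (1 + 0.0799/1)^(1 × 10.6) = $85,807.36
Interest = A − P = $85,807.36 − $37,989.10 = $47,818.26

Interest = A - P = $47,818.26


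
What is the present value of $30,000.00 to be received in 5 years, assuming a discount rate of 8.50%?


Present value formula: PV = FV / (1 + r)^t
PV = $30,000.00 / (1 + 0.085)^5
PV = $30,000.00 / 1.503657
PV = $19,951.36

PV = FV / (1 + r)^t = $19,951.36


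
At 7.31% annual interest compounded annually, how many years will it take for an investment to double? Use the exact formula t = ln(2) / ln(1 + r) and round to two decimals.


Doubling condition: (1 + r)^t = 2
Take ln of both sides: t × ln(1 + r) = ln(2)
t = ln(2) / ln(1 + r)
t = 0.693147 / 0.070552
t = 9.82

t = ln(2) / ln(1 + r) = 9.82 years


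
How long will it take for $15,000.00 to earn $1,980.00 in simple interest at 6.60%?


Rearrange the simple interest formula for t:
I = P × r × t  ⇒  t = I / (P × r)
t = $1,980.00 / ($15,000.00 × 0.066)
t = 2

t = I/(P×r) = 2 years


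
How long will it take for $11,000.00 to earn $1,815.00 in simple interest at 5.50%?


Rearrange the simple interest formula for t:
I = P × r × t  ⇒  t = I / (P × r)
t = $1,815.00 / ($11,000.00 × 0.055)
t = 3

t = I/(P×r) = 3 years


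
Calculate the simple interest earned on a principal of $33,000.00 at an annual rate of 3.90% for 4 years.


Simple interest formula: I = P × r × t
I = $33,000.00 × 0.039 × 4
I = $5,148.00

I = P × r × t = $5,148.00


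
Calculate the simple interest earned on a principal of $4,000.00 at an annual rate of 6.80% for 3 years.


Simple interest formula: I = P × r × t
I = $4,000.00 × 0.068 × 3
I = $816.00

I = P × r × t = $816.00


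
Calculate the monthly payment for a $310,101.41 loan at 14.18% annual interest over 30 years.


Loan payment formula: PMT = PV × r / (1 − (1 + r)^(−n))
Monthly rate r = 0.1418/12 ≈ 0.01181667, n = 360 months
Denominator: 1 − (1 + 0.1418/12)^(−360) = 0.985434
PMT = $310,101.41 × (0.1418/12) / 0.985434
PMT = $3,718.53 per month

PMT = PV × r / (1-(1+r)^(-n)) = $3,718.53/month


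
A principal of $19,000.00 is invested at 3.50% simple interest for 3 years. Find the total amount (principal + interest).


Total amount formula: A = P(1 + rt) = P + P·r·t
Interest: I = P × r × t = $19,000.00 × 0.035 × 3 = $1,995.00
A = P + I = $19,000.00 + $1,995.00 = $20,995.00

A = P + I = P(1 + rt) = $20,995.00


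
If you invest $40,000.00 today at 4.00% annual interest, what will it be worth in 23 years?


Future value formula: FV = PV × (1 + r)^t
FV = $40,000.00 × (1 + 0.04)^23
FV = $40,000.00 × 2.4647155
FV = $98,588.62

FV = PV × (1 + r)^t = $98,588.62


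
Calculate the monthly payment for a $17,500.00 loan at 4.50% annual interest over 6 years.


Loan payment formula: PMT = PV × r / (1 − (1 + r)^(−n))
Monthly rate r = 0.045/12 = 0.00375, n = 72 months
Denominator: 1 − (1 + 0.045/12)^(−72) = 0.236235
PMT = $17,500.00 × (0.045/12) / 0.236235
PMT = $277.80 per month

PMT = PV × r / (1-(1+r)^(-n)) = $277.80/month


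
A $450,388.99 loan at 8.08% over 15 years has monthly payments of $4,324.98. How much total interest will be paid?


Total paid over the life of the loan = PMT × n.
Total paid = $4,324.98 × 180 = $778,496.40
Total interest = total paid − principal = $778,496.40 − $450,388.99 = $328,107.41

Total interest = (PMT × n) - PV = $328,107.41


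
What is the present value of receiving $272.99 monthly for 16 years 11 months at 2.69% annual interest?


Present value of an ordinary annuity: PV = PMT × (1 − (1 + r)^(−n)) / r
Monthly rate r = 0.0269/12 ≈ 0.00224167, n = 203
PV = $272.99 × (1 − (1 + 0.0269/12)^(−203)) / (0.0269/12)
PV = $272.99 × 162.943879
PV = $44,482.05

PV = PMT × (1-(1+r)^(-n))/r = $44,482.05


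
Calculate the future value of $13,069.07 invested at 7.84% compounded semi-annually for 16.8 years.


Compound interest formula: A = P(1 + r/n)^(nt)
A = $13,069.07 × (1 + 0.0784/2)^(2 × 16.8)
Growth factor: (1 + 0.0784/2)^33.6 = 3.639913
A = $13,069.07 × 3.639913
A = $47,570.28

A = P(1 + r/n)^(nt) = $47,570.28


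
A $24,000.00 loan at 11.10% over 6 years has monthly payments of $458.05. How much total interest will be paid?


Total paid over the life of the loan = PMT × n.
Total paid = $458.05 × 72 = $32,979.60
Total interest = total paid − principal = $32,979.60 − $24,000.00 = $8,979.60

Total interest = (PMT × n) - PV = $8,979.60


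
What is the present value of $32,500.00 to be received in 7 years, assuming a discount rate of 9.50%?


Present value formula: PV = FV / (1 + r)^t
PV = $32,500.00 / (1 + 0.095)^7
PV = $32,500.00 / 1.887552
PV = $17,218.07

PV = FV / (1 + r)^t = $17,218.07


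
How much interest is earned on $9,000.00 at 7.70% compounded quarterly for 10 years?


Compound interest earned = final amount − principal.
A = P(1 + r/n)^(nt) = $9,000.00 × (1 + 0.077/4)^(4 × 10) = $19,296.18
Interest = A − P = $19,296.18 − $9,000.00 = $10,296.18

Interest = A - P = $10,296.18


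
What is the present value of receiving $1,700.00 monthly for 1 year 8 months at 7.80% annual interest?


Present value of an ordinary annuity: PV = PMT × (1 − (1 + r)^(−n)) / r
Monthly rate r = 0.078/12 = 0.0065, n = 20
PV = $1,700.00 × (1 − (1 + 0.078/12)^(−20)) / (0.078/12)
PV = $1,700.00 × 18.697707
PV = $31,786.10

PV = PMT × (1-(1+r)^(-n))/r = $31,786.10


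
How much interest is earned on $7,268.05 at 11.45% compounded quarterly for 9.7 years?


Compound interest earned = final amount − principal.
A = P(1 + r/n)^(nt) = $7,268.05 × (1 + 0.1145/4)^(4 × 9.7) = $21,726.63
Interest = A − P = $21,726.63 − $7,268.05 = $14,458.58

Interest = A - P = $14,458.58


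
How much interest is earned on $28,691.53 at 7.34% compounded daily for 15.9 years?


Compound interest earned = final amount − principal.
A = P(1 + r/n)^(nt) = $28,691.53 × (1 + 0.0734/365)^(365 × 15.9) = $92,161.70
Interest = A − P = $92,161.70 − $28,691.53 = $63,470.17

Interest = A - P = $63,470.17


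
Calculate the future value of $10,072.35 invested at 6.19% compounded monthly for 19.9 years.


Compound interest formula: A = P(1 + r/n)^(nt)
A = $10,072.35 × (1 + 0.0619/12)^(12 × 19.9)
Growth factor: (1 + 0.0619/12)^238.8 = 3.416593
A = $10,072.35 × 3.416593
A = $34,413.12

A = P(1 + r/n)^(nt) = $34,413.12


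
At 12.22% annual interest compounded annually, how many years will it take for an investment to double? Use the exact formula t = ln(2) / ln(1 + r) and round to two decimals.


Doubling condition: (1 + r)^t = 2
Take ln of both sides: t × ln(1 + r) = ln(2)
t = ln(2) / ln(1 + r)
t = 0.693147 / 0.115291
t = 6.01

t = ln(2) / ln(1 + r) = 6.01 years


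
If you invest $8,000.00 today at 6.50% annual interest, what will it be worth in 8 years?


Future value formula: FV = PV × (1 + r)^t
FV = $8,000.00 × (1 + 0.065)^8
FV = $8,000.00 × 1.654996
FV = $13,239.97

FV = PV × (1 + r)^t = $13,239.97


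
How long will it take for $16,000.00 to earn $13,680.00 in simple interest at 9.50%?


Rearrange the simple interest formula for t:
I = P × r × t  ⇒  t = I / (P × r)
t = $13,680.00 / ($16,000.00 × 0.095)
t = 9

t = I/(P×r) = 9 years


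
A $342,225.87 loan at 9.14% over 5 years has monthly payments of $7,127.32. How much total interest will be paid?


Total paid over the life of the loan = PMT × n.
Total paid = $7,127.32 × 60 = $427,639.20
Total interest = total paid − principal = $427,639.20 − $342,225.87 = $85,413.33

Total interest = (PMT × n) - PV = $85,413.33


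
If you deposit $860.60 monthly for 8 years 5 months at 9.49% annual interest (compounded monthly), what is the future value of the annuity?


Future value of an ordinary annuity: FV = PMT × ((1 + r)^n − 1) / r
Monthly rate r = 0.0949/12 ≈ 0.00790833, n = 101
FV = $860.60 × ((1 + 0.0949/12)^101 − 1) / (0.0949/12)
FV = $860.60 × 153.732740
FV = $132,302.40

FV = PMT × ((1+r)^n - 1)/r = $132,302.40


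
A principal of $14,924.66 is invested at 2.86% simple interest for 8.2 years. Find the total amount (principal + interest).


Total amount formula: A = P(1 + rt) = P + P·r·t
Interest: I = P × r × t = $14,924.66 × 0.0286 × 8.2 = $3,500.13
A = P + I = $14,924.66 + $3,500.13 = $18,424.79

A = P + I = P(1 + rt) = $18,424.79


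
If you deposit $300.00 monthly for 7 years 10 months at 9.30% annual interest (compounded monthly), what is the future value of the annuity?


Future value of an ordinary annuity: FV = PMT × ((1 + r)^n − 1) / r
Monthly rate r = 0.093/12 = 0.00775, n = 94
FV = $300.00 × ((1 + 0.093/12)^94 − 1) / (0.093/12)
FV = $300.00 × 137.568966
FV = $41,270.69

FV = PMT × ((1+r)^n - 1)/r = $41,270.69


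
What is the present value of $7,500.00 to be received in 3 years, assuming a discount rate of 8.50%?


Present value formula: PV = FV / (1 + r)^t
PV = $7,500.00 / (1 + 0.085)^3
PV = $7,500.00 / 1.277289
PV = $5,871.81

PV = FV / (1 + r)^t = $5,871.81


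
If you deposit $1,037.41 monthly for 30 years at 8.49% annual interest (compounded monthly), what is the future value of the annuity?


Future value of an ordinary annuity: FV = PMT × ((1 + r)^n − 1) / r
Monthly rate r = 0.0849/12 = 0.007075, n = 360
FV = $1,037.41 × ((1 + 0.0849/12)^360 − 1) / (0.0849/12)
FV = $1,037.41 × 1647.313811
FV = $1,708,939.82

FV = PMT × ((1+r)^n - 1)/r = $1,708,939.82


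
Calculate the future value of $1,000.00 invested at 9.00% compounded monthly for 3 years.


Compound interest formula: A = P(1 + r/n)^(nt)
A = $1,000.00 × (1 + 0.09/12)^(12 × 3)
Growth factor: (1 + 0.09/12)^36 = 1.3086454
A = $1,000.00 × 1.3086454
A = $1,308.65

A = P(1 + r/n)^(nt) = $1,308.65


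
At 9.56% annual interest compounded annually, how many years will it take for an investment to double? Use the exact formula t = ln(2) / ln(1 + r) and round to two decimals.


Doubling condition: (1 + r)^t = 2
Take ln of both sides: t × ln(1 + r) = ln(2)
t = ln(2) / ln(1 + r)
t = 0.693147 / 0.091302
t = 7.59

t = ln(2) / ln(1 + r) = 7.59 years


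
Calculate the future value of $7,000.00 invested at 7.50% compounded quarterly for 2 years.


Compound interest formula: A = P(1 + r/n)^(nt)
A = $7,000.00 × (1 + 0.075/4)^(4 × 2)
Growth factor: (1 + 0.075/4)^8 = 1.160222
A = $7,000.00 × 1.160222
A = $8,121.55

A = P(1 + r/n)^(nt) = $8,121.55


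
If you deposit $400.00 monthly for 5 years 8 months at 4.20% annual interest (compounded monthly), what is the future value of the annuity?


Future value of an ordinary annuity: FV = PMT × ((1 + r)^n − 1) / r
Monthly rate r = 0.042/12 = 0.0035, n = 68
FV = $400.00 × ((1 + 0.042/12)^68 − 1) / (0.042/12)
FV = $400.00 × 76.623461
FV = $30,649.38

FV = PMT × ((1+r)^n - 1)/r = $30,649.38


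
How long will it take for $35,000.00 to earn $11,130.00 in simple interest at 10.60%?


Rearrange the simple interest formula for t:
I = P × r × t  ⇒  t = I / (P × r)
t = $11,130.00 / ($35,000.00 × 0.106)
t = 3

t = I/(P×r) = 3 years


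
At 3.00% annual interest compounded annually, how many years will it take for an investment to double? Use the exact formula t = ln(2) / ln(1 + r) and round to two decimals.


Doubling condition: (1 + r)^t = 2
Take ln of both sides: t × ln(1 + r) = ln(2)
t = ln(2) / ln(1 + r)
t = 0.693147 / 0.029559
t = 23.45

t = ln(2) / ln(1 + r) = 23.45 years


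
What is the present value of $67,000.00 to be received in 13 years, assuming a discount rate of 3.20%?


Present value formula: PV = FV / (1 + r)^t
PV = $67,000.00 / (1 + 0.032)^13
PV = $67,000.00 / 1.50603847
PV = $44,487.58

PV = FV / (1 + r)^t = $44,487.58


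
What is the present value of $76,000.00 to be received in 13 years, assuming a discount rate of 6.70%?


Present value formula: PV = FV / (1 + r)^t
PV = $76,000.00 / (1 + 0.067)^13
PV = $76,000.00 / 2.323472
PV = $32,709.67

PV = FV / (1 + r)^t = $32,709.67


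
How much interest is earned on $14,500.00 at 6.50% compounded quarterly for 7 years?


Compound interest earned = final amount − principal.
A = P(1 + r/n)^(nt) = $14,500.00 × (1 + 0.065/4)^(4 × 7) = $22,771.08
Interest = A − P = $22,771.08 − $14,500.00 = $8,271.08

Interest = A - P = $8,271.08


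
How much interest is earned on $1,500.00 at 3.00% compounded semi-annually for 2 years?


Compound interest earned = final amount − principal.
A = P(1 + r/n)^(nt) = $1,500.00 × (1 + 0.03/2)^(2 × 2) = $1,592.05
Interest = A − P = $1,592.05 − $1,500.00 = $92.05

Interest = A - P = $92.05


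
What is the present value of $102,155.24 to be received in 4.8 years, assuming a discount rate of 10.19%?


Present value formula: PV = FV / (1 + r)^t
PV = $102,155.24 / (1 + 0.1019)^4.8
PV = $102,155.24 / 1.5932447
PV = $64,117.73

PV = FV / (1 + r)^t = $64,117.73


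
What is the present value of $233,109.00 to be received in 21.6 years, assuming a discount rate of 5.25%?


Present value formula: PV = FV / (1 + r)^t
PV = $233,109.00 / (1 + 0.0525)^21.6
PV = $233,109.00 / 3.019934
PV = $77,190.10

PV = FV / (1 + r)^t = $77,190.10


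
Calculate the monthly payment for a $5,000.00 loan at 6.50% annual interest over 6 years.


Loan payment formula: PMT = PV × r / (1 − (1 + r)^(−n))
Monthly rate r = 0.065/12 ≈ 0.00541667, n = 72 months
Denominator: 1 − (1 + 0.065/12)^(−72) = 0.322230
PMT = $5,000.00 × (0.065/12) / 0.322230
PMT = $84.05 per month

PMT = PV × r / (1-(1+r)^(-n)) = $84.05/month


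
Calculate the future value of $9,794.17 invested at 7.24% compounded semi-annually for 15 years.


Compound interest formula: A = P(1 + r/n)^(nt)
A = $9,794.17 × (1 + 0.0724/2)^(2 × 15)
Growth factor: (1 + 0.0724/2)^30 = 2.9060805
A = $9,794.17 × 2.9060805
A = $28,462.65

A = P(1 + r/n)^(nt) = $28,462.65


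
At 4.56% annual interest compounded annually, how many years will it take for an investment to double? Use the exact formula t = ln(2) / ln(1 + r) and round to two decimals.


Doubling condition: (1 + r)^t = 2
Take ln of both sides: t × ln(1 + r) = ln(2)
t = ln(2) / ln(1 + r)
t = 0.693147 / 0.044591
t = 15.54

t = ln(2) / ln(1 + r) = 15.54 years


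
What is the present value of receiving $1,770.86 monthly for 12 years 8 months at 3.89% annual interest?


Present value of an ordinary annuity: PV = PMT × (1 − (1 + r)^(−n)) / r
Monthly rate r = 0.0389/12 ≈ 0.00324167, n = 152
PV = $1,770.86 × (1 − (1 + 0.0389/12)^(−152)) / (0.0389/12)
PV = $1,770.86 × 119.863884
PV = $212,262.16

PV = PMT × (1-(1+r)^(-n))/r = $212,262.16


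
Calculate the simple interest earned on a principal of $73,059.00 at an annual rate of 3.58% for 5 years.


Simple interest formula: I = P × r × t
I = $73,059.00 × 0.0358 × 5
I = $13,077.56

I = P × r × t = $13,077.56


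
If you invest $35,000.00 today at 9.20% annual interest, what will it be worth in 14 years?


Future value formula: FV = PV × (1 + r)^t
FV = $35,000.00 × (1 + 0.092)^14
FV = $35,000.00 × 3.4286009
FV = $120,001.03

FV = PV × (1 + r)^t = $120,001.03


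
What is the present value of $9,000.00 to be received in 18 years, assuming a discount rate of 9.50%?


Present value formula: PV = FV / (1 + r)^t
PV = $9,000.00 / (1 + 0.095)^18
PV = $9,000.00 / 5.122172
PV = $1,757.07

PV = FV / (1 + r)^t = $1,757.07


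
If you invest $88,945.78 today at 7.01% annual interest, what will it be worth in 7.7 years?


Future value formula: FV = PV × (1 + r)^t
FV = $88,945.78 × (1 + 0.0701)^7.7
FV = $88,945.78 × 1.6848747
FV = $149,862.49

FV = PV × (1 + r)^t = $149,862.49


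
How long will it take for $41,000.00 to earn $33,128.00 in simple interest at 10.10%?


Rearrange the simple interest formula for t:
I = P × r × t  ⇒  t = I / (P × r)
t = $33,128.00 / ($41,000.00 × 0.101)
t = 8

t = I/(P×r) = 8 years


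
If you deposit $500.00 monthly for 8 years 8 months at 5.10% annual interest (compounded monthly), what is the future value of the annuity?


Future value of an ordinary annuity: FV = PMT × ((1 + r)^n − 1) / r
Monthly rate r = 0.051/12 = 0.00425, n = 104
FV = $500.00 × ((1 + 0.051/12)^104 − 1) / (0.051/12)
FV = $500.00 × 130.437471
FV = $65,218.74

FV = PMT × ((1+r)^n - 1)/r = $65,218.74


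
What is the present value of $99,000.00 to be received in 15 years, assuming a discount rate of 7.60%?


Present value formula: PV = FV / (1 + r)^t
PV = $99,000.00 / (1 + 0.076)^15
PV = $99,000.00 / 3.000434
PV = $32,995.23

PV = FV / (1 + r)^t = $32,995.23


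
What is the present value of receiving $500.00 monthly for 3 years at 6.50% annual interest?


Present value of an ordinary annuity: PV = PMT × (1 − (1 + r)^(−n)) / r
Monthly rate r = 0.065/12 ≈ 0.00541667, n = 36
PV = $500.00 × (1 − (1 + 0.065/12)^(−36)) / (0.065/12)
PV = $500.00 × 32.627489
PV = $16,313.74

PV = PMT × (1-(1+r)^(-n))/r = $16,313.74


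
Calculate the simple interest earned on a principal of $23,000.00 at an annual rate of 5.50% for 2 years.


Simple interest formula: I = P × r × t
I = $23,000.00 × 0.055 × 2
I = $2,530.00

I = P × r × t = $2,530.00


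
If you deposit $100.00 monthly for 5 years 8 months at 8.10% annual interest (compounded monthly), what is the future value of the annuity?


Future value of an ordinary annuity: FV = PMT × ((1 + r)^n − 1) / r
Monthly rate r = 0.081/12 = 0.00675, n = 68
FV = $100.00 × ((1 + 0.081/12)^68 − 1) / (0.081/12)
FV = $100.00 × 85.933642
FV = $8,593.36

FV = PMT × ((1+r)^n - 1)/r = $8,593.36


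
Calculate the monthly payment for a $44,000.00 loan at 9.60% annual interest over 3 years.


Loan payment formula: PMT = PV × r / (1 − (1 + r)^(−n))
Monthly rate r = 0.096/12 = 0.008, n = 36 months
Denominator: 1 − (1 + 0.096/12)^(−36) = 0.249379
PMT = $44,000.00 × (0.096/12) / 0.249379
PMT = $1,411.51 per month

PMT = PV × r / (1-(1+r)^(-n)) = $1,411.51/month


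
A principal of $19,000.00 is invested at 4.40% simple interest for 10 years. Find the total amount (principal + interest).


Total amount formula: A = P(1 + rt) = P + P·r·t
Interest: I = P × r × t = $19,000.00 × 0.044 × 10 = $8,360.00
A = P + I = $19,000.00 + $8,360.00 = $27,360.00

A = P + I = P(1 + rt) = $27,360.00


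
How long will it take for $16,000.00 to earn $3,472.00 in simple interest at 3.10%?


Rearrange the simple interest formula for t:
I = P × r × t  ⇒  t = I / (P × r)
t = $3,472.00 / ($16,000.00 × 0.031)
t = 7

t = I/(P×r) = 7 years


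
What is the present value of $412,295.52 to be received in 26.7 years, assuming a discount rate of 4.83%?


Present value formula: PV = FV / (1 + r)^t
PV = $412,295.52 / (1 + 0.0483)^26.7
PV = $412,295.52 / 3.523426
PV = $117,015.52

PV = FV / (1 + r)^t = $117,015.52


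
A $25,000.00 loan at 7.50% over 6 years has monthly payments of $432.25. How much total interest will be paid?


Total paid over the life of the loan = PMT × n.
Total paid = $432.25 × 72 = $31,122.00
Total interest = total paid − principal = $31,122.00 − $25,000.00 = $6,122.00

Total interest = (PMT × n) - PV = $6,122.00


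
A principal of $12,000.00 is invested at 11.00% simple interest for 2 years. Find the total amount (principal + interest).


Total amount formula: A = P(1 + rt) = P + P·r·t
Interest: I = P × r × t = $12,000.00 × 0.11 × 2 = $2,640.00
A = P + I = $12,000.00 + $2,640.00 = $14,640.00

A = P + I = P(1 + rt) = $14,640.00


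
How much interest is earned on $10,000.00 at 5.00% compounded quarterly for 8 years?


Compound interest earned = final amount − principal.
A = P(1 + r/n)^(nt) = $10,000.00 × (1 + 0.05/4)^(4 × 8) = $14,881.31
Interest = A − P = $14,881.31 − $10,000.00 = $4,881.31

Interest = A - P = $4,881.31


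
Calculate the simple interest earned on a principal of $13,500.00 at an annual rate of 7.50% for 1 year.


Simple interest formula: I = P × r × t
I = $13,500.00 × 0.075 × 1
I = $1,012.50

I = P × r × t = $1,012.50


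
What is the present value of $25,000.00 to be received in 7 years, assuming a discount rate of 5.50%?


Present value formula: PV = FV / (1 + r)^t
PV = $25,000.00 / (1 + 0.055)^7
PV = $25,000.00 / 1.454679
PV = $17,185.92

PV = FV / (1 + r)^t = $17,185.92


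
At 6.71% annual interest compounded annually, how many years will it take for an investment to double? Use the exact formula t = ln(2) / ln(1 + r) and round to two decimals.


Doubling condition: (1 + r)^t = 2
Take ln of both sides: t × ln(1 + r) = ln(2)
t = ln(2) / ln(1 + r)
t = 0.693147 / 0.064945
t = 10.67

t = ln(2) / ln(1 + r) = 10.67 years


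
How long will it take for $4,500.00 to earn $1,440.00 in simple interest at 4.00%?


Rearrange the simple interest formula for t:
I = P × r × t  ⇒  t = I / (P × r)
t = $1,440.00 / ($4,500.00 × 0.04)
t = 8

t = I/(P×r) = 8 years


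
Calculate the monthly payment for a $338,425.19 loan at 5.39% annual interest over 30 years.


Loan payment formula: PMT = PV × r / (1 − (1 + r)^(−n))
Monthly rate r = 0.0539/12 ≈ 0.00449167, n = 360 months
Denominator: 1 − (1 + 0.0539/12)^(−360) = 0.800787
PMT = $338,425.19 × (0.0539/12) / 0.800787
PMT = $1,898.25 per month

PMT = PV × r / (1-(1+r)^(-n)) = $1,898.25/month


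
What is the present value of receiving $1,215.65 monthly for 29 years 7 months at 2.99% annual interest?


Present value of an ordinary annuity: PV = PMT × (1 − (1 + r)^(−n)) / r
Monthly rate r = 0.0299/12 ≈ 0.00249167, n = 355
PV = $1,215.65 × (1 − (1 + 0.0299/12)^(−355)) / (0.0299/12)
PV = $1,215.65 × 235.441650
PV = $286,214.64

PV = PMT × (1-(1+r)^(-n))/r = $286,214.64


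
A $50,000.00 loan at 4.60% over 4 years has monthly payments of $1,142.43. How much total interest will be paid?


Total paid over the life of the loan = PMT × n.
Total paid = $1,142.43 × 48 = $54,836.64
Total interest = total paid − principal = $54,836.64 − $50,000.00 = $4,836.64

Total interest = (PMT × n) - PV = $4,836.64


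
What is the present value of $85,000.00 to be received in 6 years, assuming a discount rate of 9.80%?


Present value formula: PV = FV / (1 + r)^t
PV = $85,000.00 / (1 + 0.098)^6
PV = $85,000.00 / 1.7523225
PV = $48,507.05

PV = FV / (1 + r)^t = $48,507.05


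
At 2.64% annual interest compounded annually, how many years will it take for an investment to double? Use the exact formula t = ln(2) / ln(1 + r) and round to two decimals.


Doubling condition: (1 + r)^t = 2
Take ln of both sides: t × ln(1 + r) = ln(2)
t = ln(2) / ln(1 + r)
t = 0.693147 / 0.026058
t = 26.60

t = ln(2) / ln(1 + r) = 26.60 years


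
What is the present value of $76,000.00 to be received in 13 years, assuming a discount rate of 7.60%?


Present value formula: PV = FV / (1 + r)^t
PV = $76,000.00 / (1 + 0.076)^13
PV = $76,000.00 / 2.591550
PV = $29,326.08

PV = FV / (1 + r)^t = $29,326.08


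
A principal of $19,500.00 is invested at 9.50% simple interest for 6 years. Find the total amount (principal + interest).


Total amount formula: A = P(1 + rt) = P + P·r·t
Interest: I = P × r × t = $19,500.00 × 0.095 × 6 = $11,115.00
A = P + I = $19,500.00 + $11,115.00 = $30,615.00

A = P + I = P(1 + rt) = $30,615.00


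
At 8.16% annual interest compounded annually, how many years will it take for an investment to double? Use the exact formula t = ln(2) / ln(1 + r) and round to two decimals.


Doubling condition: (1 + r)^t = 2
Take ln of both sides: t × ln(1 + r) = ln(2)
t = ln(2) / ln(1 + r)
t = 0.693147 / 0.078441
t = 8.84

t = ln(2) / ln(1 + r) = 8.84 years


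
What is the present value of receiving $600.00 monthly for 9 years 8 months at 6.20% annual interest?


Present value of an ordinary annuity: PV = PMT × (1 − (1 + r)^(−n)) / r
Monthly rate r = 0.062/12 ≈ 0.00516667, n = 116
PV = $600.00 × (1 − (1 + 0.062/12)^(−116)) / (0.062/12)
PV = $600.00 × 87.091810
PV = $52,255.09

PV = PMT × (1-(1+r)^(-n))/r = $52,255.09


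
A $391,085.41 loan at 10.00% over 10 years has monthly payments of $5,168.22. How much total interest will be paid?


Total paid over the life of the loan = PMT × n.
Total paid = $5,168.22 × 120 = $620,186.40
Total interest = total paid − principal = $620,186.40 − $391,085.41 = $229,100.99

Total interest = (PMT × n) - PV = $229,100.99


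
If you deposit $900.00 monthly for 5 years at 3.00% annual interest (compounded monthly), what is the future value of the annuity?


Future value of an ordinary annuity: FV = PMT × ((1 + r)^n − 1) / r
Monthly rate r = 0.03/12 = 0.0025, n = 60
FV = $900.00 × ((1 + 0.03/12)^60 − 1) / (0.03/12)
FV = $900.00 × 64.646713
FV = $58,182.04

FV = PMT × ((1+r)^n - 1)/r = $58,182.04


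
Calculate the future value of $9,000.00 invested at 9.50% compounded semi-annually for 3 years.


Compound interest formula: A = P(1 + r/n)^(nt)
A = $9,000.00 × (1 + 0.095/2)^(2 × 3)
Growth factor: (1 + 0.095/2)^6 = 1.32106501
A = $9,000.00 × 1.32106501
A = $11,889.59

A = P(1 + r/n)^(nt) = $11,889.59


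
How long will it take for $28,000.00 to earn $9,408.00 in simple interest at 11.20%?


Rearrange the simple interest formula for t:
I = P × r × t  ⇒  t = I / (P × r)
t = $9,408.00 / ($28,000.00 × 0.112)
t = 3

t = I/(P×r) = 3 years


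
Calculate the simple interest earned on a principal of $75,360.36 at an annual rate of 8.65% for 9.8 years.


Simple interest formula: I = P × r × t
I = $75,360.36 × 0.0865 × 9.8
I = $63,882.98

I = P × r × t = $63,882.98


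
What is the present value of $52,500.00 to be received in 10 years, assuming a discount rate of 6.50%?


Present value formula: PV = FV / (1 + r)^t
PV = $52,500.00 / (1 + 0.065)^10
PV = $52,500.00 / 1.877137
PV = $27,968.12

PV = FV / (1 + r)^t = $27,968.12


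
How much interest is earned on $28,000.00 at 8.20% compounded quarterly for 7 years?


Compound interest earned = final amount − principal.
A = P(1 + r/n)^(nt) = $28,000.00 × (1 + 0.082/4)^(4 × 7) = $49,422.22
Interest = A − P = $49,422.22 − $28,000.00 = $21,422.22

Interest = A - P = $21,422.22


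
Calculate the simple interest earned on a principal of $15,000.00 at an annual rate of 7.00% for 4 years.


Simple interest formula: I = P × r × t
I = $15,000.00 × 0.07 × 4
I = $4,200.00

I = P × r × t = $4,200.00
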